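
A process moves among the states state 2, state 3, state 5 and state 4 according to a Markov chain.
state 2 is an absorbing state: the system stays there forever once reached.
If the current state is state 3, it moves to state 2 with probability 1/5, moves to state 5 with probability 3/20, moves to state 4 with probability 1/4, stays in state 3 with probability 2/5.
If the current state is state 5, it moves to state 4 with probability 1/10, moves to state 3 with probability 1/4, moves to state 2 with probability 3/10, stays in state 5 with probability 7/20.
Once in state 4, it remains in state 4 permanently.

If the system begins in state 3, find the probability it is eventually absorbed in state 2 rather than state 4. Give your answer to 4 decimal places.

0.4965

Let h(s) be the probability of absorption at state 2 starting from transient state s. Then h(state 2) = 1 and h(state 4) = 0. By first-step analysis:
h(state 3) = 0.2·1 + 0.4·h(state 3) + 0.15·h(state 5) + 0.25·0
h(state 5) = 0.3·1 + 0.25·h(state 3) + 0.35·h(state 5) + 0.1·0
Solving: h(state 3) = 0.4965, h(state 5) = 0.6525.
Starting from state 3, the probability is 0.4965.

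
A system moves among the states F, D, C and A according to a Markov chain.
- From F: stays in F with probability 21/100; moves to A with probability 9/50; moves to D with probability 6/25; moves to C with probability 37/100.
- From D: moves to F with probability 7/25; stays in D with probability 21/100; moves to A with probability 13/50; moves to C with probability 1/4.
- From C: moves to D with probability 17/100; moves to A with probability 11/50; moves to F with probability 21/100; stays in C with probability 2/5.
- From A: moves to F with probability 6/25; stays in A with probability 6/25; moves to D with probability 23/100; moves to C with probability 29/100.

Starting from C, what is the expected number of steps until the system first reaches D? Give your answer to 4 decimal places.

Let t(s) be the expected number of steps to first reach D from state s, with t(D) = 0. Conditioning on the first step:
t(F) = 1 + 0.21·t(F) + 0.37·t(C) + 0.18·t(A)
t(C) = 1 + 0.21·t(F) + 0.4·t(C) + 0.22·t(A)
t(A) = 1 + 0.24·t(F) + 0.29·t(C) + 0.24·t(A)
Solving: t(F) = 4.7076, t(C) = 5.0482, t(A) = 4.7287.
Expected steps from C to D: 5.0482.

5.0482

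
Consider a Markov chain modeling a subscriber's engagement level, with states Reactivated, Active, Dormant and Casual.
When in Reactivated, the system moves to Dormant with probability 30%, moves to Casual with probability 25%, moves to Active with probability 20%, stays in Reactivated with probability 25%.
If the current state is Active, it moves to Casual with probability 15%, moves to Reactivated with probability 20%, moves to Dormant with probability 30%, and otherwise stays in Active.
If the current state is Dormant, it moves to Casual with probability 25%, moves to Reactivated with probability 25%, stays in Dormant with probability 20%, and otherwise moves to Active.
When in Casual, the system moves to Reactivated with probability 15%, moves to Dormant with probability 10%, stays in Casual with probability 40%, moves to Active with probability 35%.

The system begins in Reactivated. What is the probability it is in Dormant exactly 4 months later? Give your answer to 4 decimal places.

Propagate the distribution vector 4 months from Reactivated.
After 0 months: (1.0000, 0.0000, 0.0000, 0.0000)
After 1 month: (0.2500, 0.2000, 0.3000, 0.2500)
After 2 months: (0.2150, 0.2975, 0.2200, 0.2675)
After 3 months: (0.2084, 0.3068, 0.2245, 0.2604)
After 4 months: (0.2086, 0.3075, 0.2255, 0.2584)
P(in Dormant after 4 months) = 0.2255

0.2255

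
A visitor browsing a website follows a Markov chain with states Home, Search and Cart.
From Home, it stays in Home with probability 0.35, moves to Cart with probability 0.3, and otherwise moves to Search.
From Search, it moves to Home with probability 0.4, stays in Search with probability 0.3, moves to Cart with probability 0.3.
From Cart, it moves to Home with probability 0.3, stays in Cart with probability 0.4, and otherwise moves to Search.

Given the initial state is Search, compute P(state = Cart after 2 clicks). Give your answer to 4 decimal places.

Sum over the intermediate state after 1 click:
P = P(Search→Home)·P(Home→Cart) + P(Search→Search)·P(Search→Cart) + P(Search→Cart)·P(Cart→Cart)
  = 0.4×0.3 + 0.3×0.3 + 0.3×0.4
  = 0.1200 + 0.0900 + 0.1200 = 0.3300

0.3300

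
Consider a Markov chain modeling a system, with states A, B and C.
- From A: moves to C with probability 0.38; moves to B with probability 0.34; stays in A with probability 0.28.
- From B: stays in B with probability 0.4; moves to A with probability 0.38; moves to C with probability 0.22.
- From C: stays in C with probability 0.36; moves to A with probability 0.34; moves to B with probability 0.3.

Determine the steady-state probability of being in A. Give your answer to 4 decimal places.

0.3339

Let the stationary distribution be π with π = πP and π_1 + π_2 + π_3 = 1.
π_1 = 0.28·π_1 + 0.38·π_2 + 0.34·π_3
π_2 = 0.34·π_1 + 0.4·π_2 + 0.3·π_3
Solving with the normalization constraint gives π = (0.3339, 0.3482, 0.3179).
So the stationary probability of A is 0.3339.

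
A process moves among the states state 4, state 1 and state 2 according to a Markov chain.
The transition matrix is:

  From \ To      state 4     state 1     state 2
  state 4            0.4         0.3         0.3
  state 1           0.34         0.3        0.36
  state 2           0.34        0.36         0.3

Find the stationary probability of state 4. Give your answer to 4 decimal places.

0.3617

Let the stationary distribution be π with π = πP and π_1 + π_2 + π_3 = 1.
π_1 = 0.4·π_1 + 0.34·π_2 + 0.34·π_3
π_2 = 0.3·π_1 + 0.3·π_2 + 0.36·π_3
Solving with the normalization constraint gives π = (0.3617, 0.3191, 0.3191).
So the stationary probability of state 4 is 0.3617.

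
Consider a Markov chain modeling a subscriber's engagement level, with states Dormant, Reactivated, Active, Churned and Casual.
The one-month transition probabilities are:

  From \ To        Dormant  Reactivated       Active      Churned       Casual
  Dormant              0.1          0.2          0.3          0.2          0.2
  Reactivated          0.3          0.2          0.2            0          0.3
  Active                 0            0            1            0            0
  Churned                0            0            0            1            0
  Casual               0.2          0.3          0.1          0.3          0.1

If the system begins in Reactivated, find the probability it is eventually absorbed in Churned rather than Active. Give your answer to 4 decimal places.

0.3659

Let h(s) be the probability of absorption at Churned starting from transient state s. Then h(Churned) = 1 and h(Active) = 0. By first-step analysis:
h(Dormant) = 0.1·h(Dormant) + 0.2·h(Reactivated) + 0.3·0 + 0.2·1 + 0.2·h(Casual)
h(Reactivated) = 0.3·h(Dormant) + 0.2·h(Reactivated) + 0.2·0 + 0.3·h(Casual)
h(Casual) = 0.2·h(Dormant) + 0.3·h(Reactivated) + 0.1·0 + 0.3·1 + 0.1·h(Casual)
Solving: h(Dormant) = 0.4257, h(Reactivated) = 0.3659, h(Casual) = 0.5499.
Starting from Reactivated, the probability is 0.3659.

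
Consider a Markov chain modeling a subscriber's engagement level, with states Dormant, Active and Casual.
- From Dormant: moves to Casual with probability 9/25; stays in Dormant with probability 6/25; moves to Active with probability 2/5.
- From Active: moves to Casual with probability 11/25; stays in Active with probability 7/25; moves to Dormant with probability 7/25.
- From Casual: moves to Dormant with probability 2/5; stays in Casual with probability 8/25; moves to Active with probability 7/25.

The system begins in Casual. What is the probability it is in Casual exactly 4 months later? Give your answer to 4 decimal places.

0.3704

Propagate the distribution vector 4 months from Casual.
After 0 months: (0.0000, 0.0000, 1.0000)
After 1 month: (0.4000, 0.2800, 0.3200)
After 2 months: (0.3024, 0.3280, 0.3696)
After 3 months: (0.3123, 0.3163, 0.3715)
After 4 months: (0.3121, 0.3175, 0.3704)
P(in Casual after 4 months) = 0.3704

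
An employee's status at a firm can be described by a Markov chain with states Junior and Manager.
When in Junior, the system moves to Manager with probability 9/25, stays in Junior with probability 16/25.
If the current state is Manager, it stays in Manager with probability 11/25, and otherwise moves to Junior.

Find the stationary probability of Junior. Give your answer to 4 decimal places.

Let the stationary distribution be π with π = πP and π_1 + π_2 = 1.
π_1 = 0.64·π_1 + 0.56·π_2
Solving with the normalization constraint gives π = (0.6087, 0.3913).
So the stationary probability of Junior is 0.6087.

0.6087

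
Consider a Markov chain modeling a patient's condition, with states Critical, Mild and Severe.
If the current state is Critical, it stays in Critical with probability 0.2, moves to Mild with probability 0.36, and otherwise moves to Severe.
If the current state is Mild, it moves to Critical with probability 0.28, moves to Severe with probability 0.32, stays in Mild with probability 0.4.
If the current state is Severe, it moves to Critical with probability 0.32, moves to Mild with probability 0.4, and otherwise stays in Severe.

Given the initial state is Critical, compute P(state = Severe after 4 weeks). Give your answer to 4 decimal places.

Propagate the distribution vector 4 weeks from Critical.
After 0 weeks: (1.0000, 0.0000, 0.0000)
After 1 week: (0.2000, 0.3600, 0.4400)
After 2 weeks: (0.2816, 0.3920, 0.3264)
After 3 weeks: (0.2705, 0.3887, 0.3407)
After 4 weeks: (0.2720, 0.3892, 0.3388)
P(in Severe after 4 weeks) = 0.3388

0.3388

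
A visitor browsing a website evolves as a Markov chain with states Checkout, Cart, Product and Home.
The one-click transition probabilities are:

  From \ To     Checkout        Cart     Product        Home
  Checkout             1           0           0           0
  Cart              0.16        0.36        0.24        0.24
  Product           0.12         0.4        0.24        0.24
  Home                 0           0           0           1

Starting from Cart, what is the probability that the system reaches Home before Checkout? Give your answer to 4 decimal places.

0.6148

Let h(s) be the probability of absorption at Home starting from transient state s. Then h(Home) = 1 and h(Checkout) = 0. By first-step analysis:
h(Cart) = 0.16·0 + 0.36·h(Cart) + 0.24·h(Product) + 0.24·1
h(Product) = 0.12·0 + 0.4·h(Cart) + 0.24·h(Product) + 0.24·1
Solving: h(Cart) = 0.6148, h(Product) = 0.6393.
Starting from Cart, the probability is 0.6148.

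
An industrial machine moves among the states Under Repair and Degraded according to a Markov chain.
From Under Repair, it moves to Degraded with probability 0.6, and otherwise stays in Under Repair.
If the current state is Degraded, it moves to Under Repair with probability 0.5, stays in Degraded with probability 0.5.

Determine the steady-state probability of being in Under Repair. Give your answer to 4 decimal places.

0.4545

Let the stationary distribution be π with π = πP and π_1 + π_2 = 1.
π_1 = 0.4·π_1 + 0.5·π_2
Solving with the normalization constraint gives π = (0.4545, 0.5455).
So the stationary probability of Under Repair is 0.4545.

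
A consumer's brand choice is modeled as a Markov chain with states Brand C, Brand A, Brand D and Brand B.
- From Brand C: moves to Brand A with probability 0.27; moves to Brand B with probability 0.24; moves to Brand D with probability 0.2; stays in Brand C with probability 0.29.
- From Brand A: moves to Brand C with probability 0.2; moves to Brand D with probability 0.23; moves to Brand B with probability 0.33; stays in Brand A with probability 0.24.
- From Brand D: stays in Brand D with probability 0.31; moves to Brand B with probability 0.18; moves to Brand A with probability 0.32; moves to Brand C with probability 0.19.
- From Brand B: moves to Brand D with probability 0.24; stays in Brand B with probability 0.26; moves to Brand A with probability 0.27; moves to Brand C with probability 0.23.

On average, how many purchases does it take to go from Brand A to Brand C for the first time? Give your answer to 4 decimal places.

4.8624

Let t(s) be the expected number of purchases to first reach Brand C from state s, with t(Brand C) = 0. Conditioning on the first purchase:
t(Brand A) = 1 + 0.24·t(Brand A) + 0.23·t(Brand D) + 0.33·t(Brand B)
t(Brand D) = 1 + 0.32·t(Brand A) + 0.31·t(Brand D) + 0.18·t(Brand B)
t(Brand B) = 1 + 0.27·t(Brand A) + 0.24·t(Brand D) + 0.26·t(Brand B)
Solving: t(Brand A) = 4.8624, t(Brand D) = 4.9374, t(Brand B) = 4.7268.
Expected purchases from Brand A to Brand C: 4.8624.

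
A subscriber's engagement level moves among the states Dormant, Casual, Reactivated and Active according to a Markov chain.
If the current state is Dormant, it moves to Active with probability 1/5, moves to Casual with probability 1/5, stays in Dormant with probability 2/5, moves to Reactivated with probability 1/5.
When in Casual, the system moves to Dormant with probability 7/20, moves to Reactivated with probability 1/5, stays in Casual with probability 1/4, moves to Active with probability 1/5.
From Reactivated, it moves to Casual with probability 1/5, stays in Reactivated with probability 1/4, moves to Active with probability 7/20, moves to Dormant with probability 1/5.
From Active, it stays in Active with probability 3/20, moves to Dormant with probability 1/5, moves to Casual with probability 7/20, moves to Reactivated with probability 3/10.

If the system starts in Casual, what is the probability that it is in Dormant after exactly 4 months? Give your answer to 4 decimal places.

Propagate the distribution vector 4 months from Casual.
After 0 months: (0.0000, 1.0000, 0.0000, 0.0000)
After 1 month: (0.3500, 0.2500, 0.2000, 0.2000)
After 2 months: (0.3075, 0.2425, 0.2300, 0.2200)
After 3 months: (0.2979, 0.2451, 0.2335, 0.2235)
After 4 months: (0.2963, 0.2458, 0.2340, 0.2239)
P(in Dormant after 4 months) = 0.2963

0.2963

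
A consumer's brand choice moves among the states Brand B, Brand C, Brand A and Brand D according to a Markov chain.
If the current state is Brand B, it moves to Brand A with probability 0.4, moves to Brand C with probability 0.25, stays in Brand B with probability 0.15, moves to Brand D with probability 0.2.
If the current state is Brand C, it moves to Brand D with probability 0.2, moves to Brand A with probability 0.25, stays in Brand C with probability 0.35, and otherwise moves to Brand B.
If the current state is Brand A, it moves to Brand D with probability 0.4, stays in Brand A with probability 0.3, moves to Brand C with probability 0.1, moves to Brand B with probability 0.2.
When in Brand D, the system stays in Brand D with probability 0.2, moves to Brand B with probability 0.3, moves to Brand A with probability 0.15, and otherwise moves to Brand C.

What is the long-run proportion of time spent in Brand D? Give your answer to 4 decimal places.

0.2541

Let the stationary distribution be π with π = πP and π_1 + π_2 + π_3 + π_4 = 1.
π_1 = 0.15·π_1 + 0.2·π_2 + 0.2·π_3 + 0.3·π_4
π_2 = 0.25·π_1 + 0.35·π_2 + 0.1·π_3 + 0.35·π_4
π_3 = 0.4·π_1 + 0.25·π_2 + 0.3·π_3 + 0.15·π_4
Solving with the normalization constraint gives π = (0.2147, 0.2610, 0.2703, 0.2541).
So the stationary probability of Brand D is 0.2541.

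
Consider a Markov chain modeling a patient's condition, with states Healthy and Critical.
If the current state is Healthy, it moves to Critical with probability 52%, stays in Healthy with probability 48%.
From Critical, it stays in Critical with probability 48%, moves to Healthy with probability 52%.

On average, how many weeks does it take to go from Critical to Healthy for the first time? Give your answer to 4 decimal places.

Let t(s) be the expected number of weeks to first reach Healthy from state s, with t(Healthy) = 0. Conditioning on the first week:
t(Critical) = 1 + 0.48·t(Critical)
Solving: t(Critical) = 1.9231.
Expected weeks from Critical to Healthy: 1.9231.

1.9231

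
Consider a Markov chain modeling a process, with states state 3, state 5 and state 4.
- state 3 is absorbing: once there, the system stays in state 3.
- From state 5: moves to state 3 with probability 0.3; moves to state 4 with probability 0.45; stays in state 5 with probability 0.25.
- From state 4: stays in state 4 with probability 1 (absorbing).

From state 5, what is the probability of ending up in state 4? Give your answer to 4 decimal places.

Let h(s) be the probability of absorption at state 4 starting from transient state s. Then h(state 4) = 1 and h(state 3) = 0. By first-step analysis:
h(state 5) = 0.3·0 + 0.25·h(state 5) + 0.45·1
Solving: h(state 5) = 0.6000.
Starting from state 5, the probability is 0.6000.

0.6000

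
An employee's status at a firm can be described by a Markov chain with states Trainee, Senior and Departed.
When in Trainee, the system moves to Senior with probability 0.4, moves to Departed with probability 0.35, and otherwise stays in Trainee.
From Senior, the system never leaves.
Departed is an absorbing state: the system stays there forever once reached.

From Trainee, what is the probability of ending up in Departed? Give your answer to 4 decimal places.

0.4667

Let h(s) be the probability of absorption at Departed starting from transient state s. Then h(Departed) = 1 and h(Senior) = 0. By first-step analysis:
h(Trainee) = 0.25·h(Trainee) + 0.4·0 + 0.35·1
Solving: h(Trainee) = 0.4667.
Starting from Trainee, the probability is 0.4667.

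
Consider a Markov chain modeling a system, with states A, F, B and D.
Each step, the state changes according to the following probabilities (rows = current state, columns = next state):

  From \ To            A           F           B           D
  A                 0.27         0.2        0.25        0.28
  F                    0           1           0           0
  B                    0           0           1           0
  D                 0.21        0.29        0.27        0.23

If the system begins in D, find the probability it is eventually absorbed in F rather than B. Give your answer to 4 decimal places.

Let h(s) be the probability of absorption at F starting from transient state s. Then h(F) = 1 and h(B) = 0. By first-step analysis:
h(A) = 0.27·h(A) + 0.2·1 + 0.25·0 + 0.28·h(D)
h(D) = 0.21·h(A) + 0.29·1 + 0.27·0 + 0.23·h(D)
Solving: h(A) = 0.4673, h(D) = 0.5041.
Starting from D, the probability is 0.5041.

0.5041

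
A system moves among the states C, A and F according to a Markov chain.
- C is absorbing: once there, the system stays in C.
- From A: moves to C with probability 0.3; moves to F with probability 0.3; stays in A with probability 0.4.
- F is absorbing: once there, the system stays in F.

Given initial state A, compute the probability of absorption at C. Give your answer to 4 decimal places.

Let h(s) be the probability of absorption at C starting from transient state s. Then h(C) = 1 and h(F) = 0. By first-step analysis:
h(A) = 0.3·1 + 0.4·h(A) + 0.3·0
Solving: h(A) = 0.5000.
Starting from A, the probability is 0.5000.

0.5000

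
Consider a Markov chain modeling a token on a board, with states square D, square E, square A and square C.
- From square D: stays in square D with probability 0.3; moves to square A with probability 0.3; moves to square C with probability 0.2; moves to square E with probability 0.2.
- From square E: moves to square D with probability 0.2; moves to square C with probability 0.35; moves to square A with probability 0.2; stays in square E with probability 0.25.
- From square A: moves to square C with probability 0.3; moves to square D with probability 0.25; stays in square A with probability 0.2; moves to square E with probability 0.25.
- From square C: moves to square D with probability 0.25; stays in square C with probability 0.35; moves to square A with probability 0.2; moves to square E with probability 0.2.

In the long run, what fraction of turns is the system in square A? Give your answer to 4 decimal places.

Let the stationary distribution be π with π = πP and π_1 + π_2 + π_3 + π_4 = 1.
π_1 = 0.3·π_1 + 0.2·π_2 + 0.25·π_3 + 0.25·π_4
π_2 = 0.2·π_1 + 0.25·π_2 + 0.25·π_3 + 0.2·π_4
π_3 = 0.3·π_1 + 0.2·π_2 + 0.2·π_3 + 0.2·π_4
Solving with the normalization constraint gives π = (0.2515, 0.2224, 0.2251, 0.3010).
So the stationary probability of square A is 0.2251.

0.2251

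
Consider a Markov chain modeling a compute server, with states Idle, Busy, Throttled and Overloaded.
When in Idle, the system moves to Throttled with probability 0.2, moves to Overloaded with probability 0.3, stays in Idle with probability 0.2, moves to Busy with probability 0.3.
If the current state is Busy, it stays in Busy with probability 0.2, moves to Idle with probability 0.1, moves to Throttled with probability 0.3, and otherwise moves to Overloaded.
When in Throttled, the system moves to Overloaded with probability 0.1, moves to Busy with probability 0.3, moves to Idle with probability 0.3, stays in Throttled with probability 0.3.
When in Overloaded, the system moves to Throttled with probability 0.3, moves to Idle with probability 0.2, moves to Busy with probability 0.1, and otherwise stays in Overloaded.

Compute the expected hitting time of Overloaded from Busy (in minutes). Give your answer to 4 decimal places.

Let t(s) be the expected number of minutes to first reach Overloaded from state s, with t(Overloaded) = 0. Conditioning on the first minute:
t(Idle) = 1 + 0.2·t(Idle) + 0.3·t(Busy) + 0.2·t(Throttled)
t(Busy) = 1 + 0.1·t(Idle) + 0.2·t(Busy) + 0.3·t(Throttled)
t(Throttled) = 1 + 0.3·t(Idle) + 0.3·t(Busy) + 0.3·t(Throttled)
Solving: t(Idle) = 3.6131, t(Busy) = 3.3577, t(Throttled) = 4.4161.
Expected minutes from Busy to Overloaded: 3.3577.

3.3577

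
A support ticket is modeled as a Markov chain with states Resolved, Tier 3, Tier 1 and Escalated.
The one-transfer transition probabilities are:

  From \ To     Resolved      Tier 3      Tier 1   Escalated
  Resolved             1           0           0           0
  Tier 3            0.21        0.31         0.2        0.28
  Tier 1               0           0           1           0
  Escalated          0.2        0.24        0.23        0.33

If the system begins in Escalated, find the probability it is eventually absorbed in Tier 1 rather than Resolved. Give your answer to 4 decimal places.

Let h(s) be the probability of absorption at Tier 1 starting from transient state s. Then h(Tier 1) = 1 and h(Resolved) = 0. By first-step analysis:
h(Tier 3) = 0.21·0 + 0.31·h(Tier 3) + 0.2·1 + 0.28·h(Escalated)
h(Escalated) = 0.2·0 + 0.24·h(Tier 3) + 0.23·1 + 0.33·h(Escalated)
Solving: h(Tier 3) = 0.5022, h(Escalated) = 0.5232.
Starting from Escalated, the probability is 0.5232.

0.5232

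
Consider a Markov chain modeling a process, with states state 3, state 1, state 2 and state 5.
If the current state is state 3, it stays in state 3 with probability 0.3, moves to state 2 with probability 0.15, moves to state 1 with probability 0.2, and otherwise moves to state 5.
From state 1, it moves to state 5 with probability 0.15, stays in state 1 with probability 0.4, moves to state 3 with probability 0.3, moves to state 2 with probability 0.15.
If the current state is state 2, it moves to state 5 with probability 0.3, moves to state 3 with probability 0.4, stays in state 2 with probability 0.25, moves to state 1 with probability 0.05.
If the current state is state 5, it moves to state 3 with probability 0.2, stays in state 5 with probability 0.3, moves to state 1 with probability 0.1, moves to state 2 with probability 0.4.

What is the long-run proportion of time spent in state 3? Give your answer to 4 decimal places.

Let the stationary distribution be π with π = πP and π_1 + π_2 + π_3 + π_4 = 1.
π_1 = 0.3·π_1 + 0.3·π_2 + 0.4·π_3 + 0.2·π_4
π_2 = 0.2·π_1 + 0.4·π_2 + 0.05·π_3 + 0.1·π_4
π_3 = 0.15·π_1 + 0.15·π_2 + 0.25·π_3 + 0.4·π_4
Solving with the normalization constraint gives π = (0.2957, 0.1675, 0.2471, 0.2897).
So the stationary probability of state 3 is 0.2957.

0.2957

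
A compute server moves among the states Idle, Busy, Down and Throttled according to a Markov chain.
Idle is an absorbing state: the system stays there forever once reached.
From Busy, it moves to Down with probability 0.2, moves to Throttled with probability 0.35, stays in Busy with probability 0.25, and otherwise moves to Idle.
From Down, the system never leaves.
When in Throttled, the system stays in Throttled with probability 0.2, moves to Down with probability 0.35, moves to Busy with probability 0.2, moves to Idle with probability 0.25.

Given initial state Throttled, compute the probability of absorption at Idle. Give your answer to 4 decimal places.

Let h(s) be the probability of absorption at Idle starting from transient state s. Then h(Idle) = 1 and h(Down) = 0. By first-step analysis:
h(Busy) = 0.2·1 + 0.25·h(Busy) + 0.2·0 + 0.35·h(Throttled)
h(Throttled) = 0.25·1 + 0.2·h(Busy) + 0.35·0 + 0.2·h(Throttled)
Solving: h(Busy) = 0.4670, h(Throttled) = 0.4292.
Starting from Throttled, the probability is 0.4292.

0.4292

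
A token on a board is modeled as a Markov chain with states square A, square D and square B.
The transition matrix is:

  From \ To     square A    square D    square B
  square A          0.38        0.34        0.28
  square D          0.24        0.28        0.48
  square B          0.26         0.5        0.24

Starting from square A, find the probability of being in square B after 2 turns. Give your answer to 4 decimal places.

0.3368

Sum over the intermediate state after 1 turn:
P = P(square A→square A)·P(square A→square B) + P(square A→square D)·P(square D→square B) + P(square A→square B)·P(square B→square B)
  = 0.38×0.28 + 0.34×0.48 + 0.28×0.24
  = 0.1064 + 0.1632 + 0.0672 = 0.3368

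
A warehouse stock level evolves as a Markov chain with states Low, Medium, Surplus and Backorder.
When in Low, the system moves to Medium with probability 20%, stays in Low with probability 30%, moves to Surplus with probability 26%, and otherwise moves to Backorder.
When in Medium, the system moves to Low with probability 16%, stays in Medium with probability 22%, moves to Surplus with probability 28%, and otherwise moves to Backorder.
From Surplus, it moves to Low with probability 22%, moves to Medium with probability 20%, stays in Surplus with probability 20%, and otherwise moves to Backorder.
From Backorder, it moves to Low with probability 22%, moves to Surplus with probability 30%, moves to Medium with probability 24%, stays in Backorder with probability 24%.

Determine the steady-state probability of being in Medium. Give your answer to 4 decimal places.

0.2162

Let the stationary distribution be π with π = πP and π_1 + π_2 + π_3 + π_4 = 1.
π_1 = 0.3·π_1 + 0.16·π_2 + 0.22·π_3 + 0.22·π_4
π_2 = 0.2·π_1 + 0.22·π_2 + 0.2·π_3 + 0.24·π_4
π_3 = 0.26·π_1 + 0.28·π_2 + 0.2·π_3 + 0.3·π_4
Solving with the normalization constraint gives π = (0.2250, 0.2162, 0.2606, 0.2981).
So the stationary probability of Medium is 0.2162.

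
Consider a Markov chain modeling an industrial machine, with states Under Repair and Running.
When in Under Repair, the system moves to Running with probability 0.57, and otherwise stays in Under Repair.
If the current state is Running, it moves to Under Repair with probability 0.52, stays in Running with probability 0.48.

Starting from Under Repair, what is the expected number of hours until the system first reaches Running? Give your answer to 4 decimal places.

1.7544

Let t(s) be the expected number of hours to first reach Running from state s, with t(Running) = 0. Conditioning on the first hour:
t(Under Repair) = 1 + 0.43·t(Under Repair)
Solving: t(Under Repair) = 1.7544.
Expected hours from Under Repair to Running: 1.7544.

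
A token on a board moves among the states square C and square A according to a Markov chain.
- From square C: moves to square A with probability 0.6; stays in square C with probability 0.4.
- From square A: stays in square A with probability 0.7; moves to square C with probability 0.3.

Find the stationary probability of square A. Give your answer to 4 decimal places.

0.6667

Let the stationary distribution be π with π = πP and π_1 + π_2 = 1.
π_1 = 0.4·π_1 + 0.3·π_2
Solving with the normalization constraint gives π = (0.3333, 0.6667).
So the stationary probability of square A is 0.6667.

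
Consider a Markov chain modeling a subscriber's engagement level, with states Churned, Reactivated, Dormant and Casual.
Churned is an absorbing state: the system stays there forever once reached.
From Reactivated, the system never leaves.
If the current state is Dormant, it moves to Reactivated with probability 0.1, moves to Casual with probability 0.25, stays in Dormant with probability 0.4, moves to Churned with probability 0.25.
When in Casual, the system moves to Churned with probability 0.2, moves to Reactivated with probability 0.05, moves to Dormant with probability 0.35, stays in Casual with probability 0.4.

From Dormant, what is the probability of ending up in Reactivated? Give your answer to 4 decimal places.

0.2661

Let h(s) be the probability of absorption at Reactivated starting from transient state s. Then h(Reactivated) = 1 and h(Churned) = 0. By first-step analysis:
h(Dormant) = 0.25·0 + 0.1·1 + 0.4·h(Dormant) + 0.25·h(Casual)
h(Casual) = 0.2·0 + 0.05·1 + 0.35·h(Dormant) + 0.4·h(Casual)
Solving: h(Dormant) = 0.2661, h(Casual) = 0.2385.
Starting from Dormant, the probability is 0.2661.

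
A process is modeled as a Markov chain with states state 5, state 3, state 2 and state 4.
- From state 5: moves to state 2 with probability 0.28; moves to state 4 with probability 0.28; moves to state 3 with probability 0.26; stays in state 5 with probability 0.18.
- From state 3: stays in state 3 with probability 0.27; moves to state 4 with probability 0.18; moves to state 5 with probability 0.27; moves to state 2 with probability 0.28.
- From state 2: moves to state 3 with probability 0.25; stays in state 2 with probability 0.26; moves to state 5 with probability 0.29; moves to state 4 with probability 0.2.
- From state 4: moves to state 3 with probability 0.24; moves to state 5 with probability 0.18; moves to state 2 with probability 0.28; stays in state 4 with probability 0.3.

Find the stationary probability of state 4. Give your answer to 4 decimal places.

Let the stationary distribution be π with π = πP and π_1 + π_2 + π_3 + π_4 = 1.
π_1 = 0.18·π_1 + 0.27·π_2 + 0.29·π_3 + 0.18·π_4
π_2 = 0.26·π_1 + 0.27·π_2 + 0.25·π_3 + 0.24·π_4
π_3 = 0.28·π_1 + 0.28·π_2 + 0.26·π_3 + 0.28·π_4
Solving with the normalization constraint gives π = (0.2332, 0.2551, 0.2745, 0.2373).
So the stationary probability of state 4 is 0.2373.

0.2373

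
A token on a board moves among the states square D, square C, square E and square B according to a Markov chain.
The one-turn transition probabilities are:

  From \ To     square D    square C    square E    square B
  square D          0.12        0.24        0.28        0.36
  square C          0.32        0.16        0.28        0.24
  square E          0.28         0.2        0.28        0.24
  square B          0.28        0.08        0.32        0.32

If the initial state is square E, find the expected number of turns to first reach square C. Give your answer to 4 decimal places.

Let t(s) be the expected number of turns to first reach square C from state s, with t(square C) = 0. Conditioning on the first turn:
t(square D) = 1 + 0.12·t(square D) + 0.28·t(square E) + 0.36·t(square B)
t(square E) = 1 + 0.28·t(square D) + 0.28·t(square E) + 0.24·t(square B)
t(square B) = 1 + 0.28·t(square D) + 0.32·t(square E) + 0.32·t(square B)
Solving: t(square D) = 5.6080, t(square E) = 5.7283, t(square B) = 6.4754.
Expected turns from square E to square C: 5.7283.

5.7283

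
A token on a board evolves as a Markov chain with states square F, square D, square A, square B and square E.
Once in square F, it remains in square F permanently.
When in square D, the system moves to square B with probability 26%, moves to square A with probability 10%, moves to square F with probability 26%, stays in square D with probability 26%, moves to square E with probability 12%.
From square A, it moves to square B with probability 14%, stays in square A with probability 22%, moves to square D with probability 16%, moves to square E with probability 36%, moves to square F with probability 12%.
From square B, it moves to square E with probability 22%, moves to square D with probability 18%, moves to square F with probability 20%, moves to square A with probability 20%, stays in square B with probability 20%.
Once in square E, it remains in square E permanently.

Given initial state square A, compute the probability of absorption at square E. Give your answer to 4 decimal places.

0.6474

Let h(s) be the probability of absorption at square E starting from transient state s. Then h(square E) = 1 and h(square F) = 0. By first-step analysis:
h(square D) = 0.26·0 + 0.26·h(square D) + 0.1·h(square A) + 0.26·h(square B) + 0.12·1
h(square A) = 0.12·0 + 0.16·h(square D) + 0.22·h(square A) + 0.14·h(square B) + 0.36·1
h(square B) = 0.2·0 + 0.18·h(square D) + 0.2·h(square A) + 0.2·h(square B) + 0.22·1
Solving: h(square D) = 0.4377, h(square A) = 0.6474, h(square B) = 0.5353.
Starting from square A, the probability is 0.6474.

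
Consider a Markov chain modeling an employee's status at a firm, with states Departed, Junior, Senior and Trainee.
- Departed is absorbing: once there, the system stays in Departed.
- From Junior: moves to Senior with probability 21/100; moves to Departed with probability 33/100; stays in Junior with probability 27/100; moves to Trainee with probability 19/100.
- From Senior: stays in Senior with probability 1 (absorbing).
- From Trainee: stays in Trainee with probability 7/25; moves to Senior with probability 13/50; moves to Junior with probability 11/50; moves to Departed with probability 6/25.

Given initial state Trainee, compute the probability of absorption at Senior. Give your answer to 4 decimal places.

Let h(s) be the probability of absorption at Senior starting from transient state s. Then h(Senior) = 1 and h(Departed) = 0. By first-step analysis:
h(Junior) = 0.33·0 + 0.27·h(Junior) + 0.21·1 + 0.19·h(Trainee)
h(Trainee) = 0.24·0 + 0.22·h(Junior) + 0.26·1 + 0.28·h(Trainee)
Solving: h(Junior) = 0.4146, h(Trainee) = 0.4878.
Starting from Trainee, the probability is 0.4878.

0.4878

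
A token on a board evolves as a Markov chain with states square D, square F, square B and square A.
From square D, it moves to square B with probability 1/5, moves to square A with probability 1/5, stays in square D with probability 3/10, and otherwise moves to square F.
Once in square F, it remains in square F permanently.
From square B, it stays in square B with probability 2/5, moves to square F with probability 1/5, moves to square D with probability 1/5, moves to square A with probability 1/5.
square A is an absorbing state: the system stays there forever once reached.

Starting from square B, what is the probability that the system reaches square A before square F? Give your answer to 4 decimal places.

0.4737

Let h(s) be the probability of absorption at square A starting from transient state s. Then h(square A) = 1 and h(square F) = 0. By first-step analysis:
h(square D) = 0.3·h(square D) + 0.3·0 + 0.2·h(square B) + 0.2·1
h(square B) = 0.2·h(square D) + 0.2·0 + 0.4·h(square B) + 0.2·1
Solving: h(square D) = 0.4211, h(square B) = 0.4737.
Starting from square B, the probability is 0.4737.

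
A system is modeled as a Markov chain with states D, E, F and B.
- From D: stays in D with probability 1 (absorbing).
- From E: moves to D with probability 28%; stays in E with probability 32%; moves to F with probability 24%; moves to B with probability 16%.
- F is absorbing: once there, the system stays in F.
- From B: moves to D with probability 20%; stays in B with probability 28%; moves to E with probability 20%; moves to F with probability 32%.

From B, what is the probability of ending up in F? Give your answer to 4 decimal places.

0.5804

Let h(s) be the probability of absorption at F starting from transient state s. Then h(F) = 1 and h(D) = 0. By first-step analysis:
h(E) = 0.28·0 + 0.32·h(E) + 0.24·1 + 0.16·h(B)
h(B) = 0.2·0 + 0.2·h(E) + 0.32·1 + 0.28·h(B)
Solving: h(E) = 0.4895, h(B) = 0.5804.
Starting from B, the probability is 0.5804.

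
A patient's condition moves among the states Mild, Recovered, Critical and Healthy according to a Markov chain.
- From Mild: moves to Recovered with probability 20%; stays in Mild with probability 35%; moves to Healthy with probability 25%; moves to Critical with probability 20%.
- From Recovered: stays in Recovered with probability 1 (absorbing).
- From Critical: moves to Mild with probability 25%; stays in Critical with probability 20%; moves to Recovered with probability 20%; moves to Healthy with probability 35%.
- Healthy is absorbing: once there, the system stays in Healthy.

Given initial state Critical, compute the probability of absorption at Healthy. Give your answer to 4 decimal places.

0.6170

Let h(s) be the probability of absorption at Healthy starting from transient state s. Then h(Healthy) = 1 and h(Recovered) = 0. By first-step analysis:
h(Mild) = 0.35·h(Mild) + 0.2·0 + 0.2·h(Critical) + 0.25·1
h(Critical) = 0.25·h(Mild) + 0.2·0 + 0.2·h(Critical) + 0.35·1
Solving: h(Mild) = 0.5745, h(Critical) = 0.6170.
Starting from Critical, the probability is 0.6170.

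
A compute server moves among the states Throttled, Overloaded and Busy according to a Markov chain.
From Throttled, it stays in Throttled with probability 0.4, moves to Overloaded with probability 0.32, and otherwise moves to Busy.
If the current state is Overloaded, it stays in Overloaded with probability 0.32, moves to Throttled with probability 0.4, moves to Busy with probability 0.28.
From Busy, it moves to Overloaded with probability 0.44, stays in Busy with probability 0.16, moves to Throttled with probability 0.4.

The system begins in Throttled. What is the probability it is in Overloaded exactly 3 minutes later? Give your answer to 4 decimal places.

Propagate the distribution vector 3 minutes from Throttled.
After 0 minutes: (1.0000, 0.0000, 0.0000)
After 1 minute: (0.4000, 0.3200, 0.2800)
After 2 minutes: (0.4000, 0.3536, 0.2464)
After 3 minutes: (0.4000, 0.3496, 0.2504)
P(in Overloaded after 3 minutes) = 0.3496

0.3496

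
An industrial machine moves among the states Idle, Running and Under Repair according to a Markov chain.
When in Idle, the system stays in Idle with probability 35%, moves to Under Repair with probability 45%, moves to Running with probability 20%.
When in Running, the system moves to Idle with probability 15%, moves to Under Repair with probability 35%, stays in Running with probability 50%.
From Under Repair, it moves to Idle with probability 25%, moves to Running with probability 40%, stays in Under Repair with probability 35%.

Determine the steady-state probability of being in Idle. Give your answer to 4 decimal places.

Let the stationary distribution be π with π = πP and π_1 + π_2 + π_3 = 1.
π_1 = 0.35·π_1 + 0.15·π_2 + 0.25·π_3
π_2 = 0.2·π_1 + 0.5·π_2 + 0.4·π_3
Solving with the normalization constraint gives π = (0.2342, 0.3924, 0.3734).
So the stationary probability of Idle is 0.2342.

0.2342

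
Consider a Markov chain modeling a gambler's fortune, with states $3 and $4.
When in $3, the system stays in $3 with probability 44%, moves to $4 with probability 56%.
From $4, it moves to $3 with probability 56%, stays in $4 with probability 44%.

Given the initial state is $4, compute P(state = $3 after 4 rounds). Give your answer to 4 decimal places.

Propagate the distribution vector 4 rounds from $4.
After 0 rounds: (0.0000, 1.0000)
After 1 round: (0.5600, 0.4400)
After 2 rounds: (0.4928, 0.5072)
After 3 rounds: (0.5009, 0.4991)
After 4 rounds: (0.4999, 0.5001)
P(in $3 after 4 rounds) = 0.4999

0.4999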